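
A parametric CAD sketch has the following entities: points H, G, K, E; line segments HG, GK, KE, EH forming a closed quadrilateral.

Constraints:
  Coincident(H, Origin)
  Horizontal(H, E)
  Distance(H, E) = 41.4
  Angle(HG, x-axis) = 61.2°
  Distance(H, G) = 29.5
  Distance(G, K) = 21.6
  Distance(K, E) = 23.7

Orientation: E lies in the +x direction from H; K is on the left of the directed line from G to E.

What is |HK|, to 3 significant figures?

42.4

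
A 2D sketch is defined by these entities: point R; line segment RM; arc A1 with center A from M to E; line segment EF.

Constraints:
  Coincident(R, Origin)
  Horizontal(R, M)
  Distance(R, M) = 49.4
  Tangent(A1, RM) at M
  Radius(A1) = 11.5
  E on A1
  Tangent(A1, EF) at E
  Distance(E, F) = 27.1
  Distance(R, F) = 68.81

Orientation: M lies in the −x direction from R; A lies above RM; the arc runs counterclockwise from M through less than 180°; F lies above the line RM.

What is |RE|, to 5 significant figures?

43.988

R is at the origin; R and M share the same y with |RM| = 49.4 and M on the −x side, so M = (-49.400, 0.0000). A1 meets RM tangentially, so AM is at right angles to RM, so A = M + (0, 11.5) = (-49.400, 11.500). Since AE ⟂ EF (tangency), |AF| = √(11.5² + 27.1²) = 29.439 regardless of where E sits on A1. So F lies on both circle(R, 68.81) and circle(A, 29.439); the above-RM intersection is F = (-55.825, 40.229). E is the foot of the tangent from F: E = (-40.049, 18.194).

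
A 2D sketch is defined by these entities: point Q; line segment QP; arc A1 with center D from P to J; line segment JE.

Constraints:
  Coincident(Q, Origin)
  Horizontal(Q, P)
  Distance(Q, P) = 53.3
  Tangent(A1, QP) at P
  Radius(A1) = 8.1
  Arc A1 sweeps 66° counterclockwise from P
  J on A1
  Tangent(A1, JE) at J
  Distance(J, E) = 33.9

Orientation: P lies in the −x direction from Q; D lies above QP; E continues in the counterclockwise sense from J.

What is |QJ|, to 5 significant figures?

46.151

Tangency of A1 to QP means the radius DP is perpendicular to QP, so D = P + (0, 8.1) = (-53.300, 8.1000). On A1, P sits at bearing -90° from D; a 66° counterclockwise sweep puts J at bearing -24°, so J = D + 8.1·(cos -24°, sin -24°) = (-45.900, 4.8054). Then |QJ| = |J − Q| = 46.151.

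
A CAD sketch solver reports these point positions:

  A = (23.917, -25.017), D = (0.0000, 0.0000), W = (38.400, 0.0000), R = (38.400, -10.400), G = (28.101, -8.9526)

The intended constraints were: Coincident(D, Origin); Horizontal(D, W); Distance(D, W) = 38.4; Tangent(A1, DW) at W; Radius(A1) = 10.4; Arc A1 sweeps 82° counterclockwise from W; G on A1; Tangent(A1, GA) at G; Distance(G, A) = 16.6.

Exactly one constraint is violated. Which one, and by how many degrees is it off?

Tangent(A1, GA) at G — off by 6.60°.

D = (0.00, 0.00) ✓; D.y = 0.00, W.y = 0.00 ✓; |DW| = 38.40 ✓; ∠(RW, WD) = 90.00° ✓; |RW| = 10.40 ✓; bearing(R→G) − bearing(R→W) = 82.00° ✓; |RG| = 10.40 ✓; ∠(RG, GA) = 96.60° ✗; |GA| = 16.60 ✓.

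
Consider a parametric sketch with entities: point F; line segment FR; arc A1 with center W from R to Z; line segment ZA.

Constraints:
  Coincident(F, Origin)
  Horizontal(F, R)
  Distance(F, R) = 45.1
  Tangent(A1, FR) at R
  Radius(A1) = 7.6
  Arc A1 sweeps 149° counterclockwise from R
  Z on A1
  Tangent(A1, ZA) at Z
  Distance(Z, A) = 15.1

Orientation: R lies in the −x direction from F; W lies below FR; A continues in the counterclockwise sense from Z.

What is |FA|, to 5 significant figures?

42.194

F is at the origin; FR is horizontal with |FR| = 45.1 and R on the −x side, so R = (-45.100, 0.0000). Tangency of A1 to FR means the radius WR is perpendicular to FR, so W = R + (0, -7.6) = (-45.100, -7.6000). On A1, R sits at bearing 90° from W; a 149° counterclockwise sweep puts Z at bearing 239°, so Z = W + 7.6·(cos 239°, sin 239°) = (-49.014, -14.114). The tangent condition forces WZ to be normal to ZA, so ZA runs along (−sin 239°, cos 239°); with |ZA| = 15.1, A = (-36.071, -21.892). Then |FA| = |A − F| = 42.194.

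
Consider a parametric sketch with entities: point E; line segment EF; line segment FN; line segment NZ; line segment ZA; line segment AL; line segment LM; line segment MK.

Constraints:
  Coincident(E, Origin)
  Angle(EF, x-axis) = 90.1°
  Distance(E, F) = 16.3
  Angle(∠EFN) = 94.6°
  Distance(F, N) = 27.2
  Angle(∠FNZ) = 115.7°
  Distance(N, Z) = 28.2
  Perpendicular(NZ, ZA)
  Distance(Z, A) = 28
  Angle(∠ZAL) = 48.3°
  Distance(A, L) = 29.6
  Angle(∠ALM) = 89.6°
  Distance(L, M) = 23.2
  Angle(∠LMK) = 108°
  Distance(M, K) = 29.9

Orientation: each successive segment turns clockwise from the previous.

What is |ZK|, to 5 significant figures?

21.009

∠ALM = 89.6° gives LM at -11.700° from the x-axis; with |LM| = 23.2, M = (45.718, 4.3584). ∠LMK = 108.0° gives MK at -83.700° from the x-axis; with |MK| = 29.9, K = (48.999, -25.361). Then |ZK| = |K − Z| = 21.009.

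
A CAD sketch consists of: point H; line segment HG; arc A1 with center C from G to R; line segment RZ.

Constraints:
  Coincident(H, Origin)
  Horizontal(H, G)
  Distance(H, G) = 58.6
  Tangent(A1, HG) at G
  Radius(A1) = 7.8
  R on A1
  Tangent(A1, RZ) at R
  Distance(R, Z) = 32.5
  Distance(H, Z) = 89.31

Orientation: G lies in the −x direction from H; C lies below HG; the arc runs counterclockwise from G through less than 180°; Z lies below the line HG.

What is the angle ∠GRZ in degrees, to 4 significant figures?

153.6°

Checks: |CG| = 7.800 ✓; |CR| = 7.800 ✓; ∠(CR, RZ) = 90.00° ✓; |RZ| = 32.50 ✓; |HZ| = 89.31 ✓.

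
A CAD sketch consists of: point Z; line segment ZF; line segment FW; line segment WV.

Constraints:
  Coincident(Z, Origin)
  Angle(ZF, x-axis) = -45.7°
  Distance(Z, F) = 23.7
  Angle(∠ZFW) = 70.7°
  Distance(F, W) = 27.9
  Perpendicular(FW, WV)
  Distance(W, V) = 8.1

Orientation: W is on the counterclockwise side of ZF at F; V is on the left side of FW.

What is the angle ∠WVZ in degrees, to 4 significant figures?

125.4°

Z is at the origin; ZF runs at -45.7° with length 23.7, so F = 23.7·(cos -45.7°, sin -45.7°) = (16.55, -16.96). ∠ZFW = 70.7°, so FW runs at -45.7° + (180° − 70.7°) = 63.60° from the x-axis; with |FW| = 27.9, W = F + 27.9·(cos 63.60°, sin 63.60°) = (28.96, 8.028). The perpendicularity gives WV at right angles to FW; with |WV| = 8.1 on the left of FW, V = W + 8.1·(-0.8957, 0.4446) = (21.70, 11.63). Then cos ∠WVZ = VW·VZ / (|VW||VZ|), giving 125.4°.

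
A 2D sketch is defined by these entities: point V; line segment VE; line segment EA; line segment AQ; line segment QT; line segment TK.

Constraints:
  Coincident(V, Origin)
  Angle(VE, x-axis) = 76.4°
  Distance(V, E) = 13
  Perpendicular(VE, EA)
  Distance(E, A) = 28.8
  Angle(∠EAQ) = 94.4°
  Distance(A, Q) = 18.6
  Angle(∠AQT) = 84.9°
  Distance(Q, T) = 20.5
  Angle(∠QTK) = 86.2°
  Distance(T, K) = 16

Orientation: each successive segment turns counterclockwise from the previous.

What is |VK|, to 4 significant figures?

15.30

V is at the origin; VE runs at 76.4° with length 13.0, so E = (3.057, 12.64). The perpendicularity gives EA at right angles to VE, so EA runs at 166.4°; with |EA| = 28.8, A = (-24.94, 19.41). ∠EAQ = 94.4° gives AQ at -108.0° from the x-axis; with |AQ| = 18.6, Q = (-30.68, 1.718). ∠AQT = 84.9° gives QT at -12.90° from the x-axis; with |QT| = 20.5, T = (-10.70, -2.859). ∠QTK = 86.2° gives TK at 80.90° from the x-axis; with |TK| = 16.0, K = (-8.170, 12.94). Then |VK| = |K − V| = 15.30.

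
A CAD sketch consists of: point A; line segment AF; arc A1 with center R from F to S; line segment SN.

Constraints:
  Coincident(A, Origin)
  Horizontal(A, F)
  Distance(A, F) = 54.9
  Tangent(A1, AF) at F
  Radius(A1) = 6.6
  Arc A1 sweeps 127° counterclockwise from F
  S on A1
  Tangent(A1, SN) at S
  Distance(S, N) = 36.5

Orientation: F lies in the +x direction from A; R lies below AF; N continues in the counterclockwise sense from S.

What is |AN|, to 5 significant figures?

81.876

On A1, F sits at bearing 90° from R; a 127° counterclockwise sweep puts S at bearing 217°, so S = R + 6.6·(cos 217°, sin 217°) = (49.629, -10.572). A1 meets SN tangentially, so RS is at right angles to SN, so SN runs along (−sin 217°, cos 217°); with |SN| = 36.5, N = (71.595, -39.722). Then |AN| = |N − A| = 81.876.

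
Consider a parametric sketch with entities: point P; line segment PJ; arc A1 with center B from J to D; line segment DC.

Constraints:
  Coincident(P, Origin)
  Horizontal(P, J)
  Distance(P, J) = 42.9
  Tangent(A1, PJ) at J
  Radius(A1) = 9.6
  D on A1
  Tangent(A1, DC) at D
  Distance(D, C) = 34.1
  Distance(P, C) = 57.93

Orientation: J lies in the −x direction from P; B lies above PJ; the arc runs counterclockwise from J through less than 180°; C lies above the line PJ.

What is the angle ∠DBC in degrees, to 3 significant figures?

74.3°

Checks: P = (0.00, 0.00) ✓; |PJ| = 42.90 ✓; |BD| = 9.600 ✓; ∠(BD, DC) = 90.00° ✓; |DC| = 34.10 ✓; |PC| = 57.93 ✓.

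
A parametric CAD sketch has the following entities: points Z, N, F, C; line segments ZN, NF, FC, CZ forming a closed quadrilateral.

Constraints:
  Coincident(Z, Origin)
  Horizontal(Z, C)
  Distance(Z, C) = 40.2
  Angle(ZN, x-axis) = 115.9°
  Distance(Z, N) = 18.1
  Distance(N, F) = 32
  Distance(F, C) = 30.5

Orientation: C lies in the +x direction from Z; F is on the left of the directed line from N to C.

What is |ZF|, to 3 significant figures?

33.9

Checks: |NF| = 32.00 ✓; |FC| = 30.50 ✓.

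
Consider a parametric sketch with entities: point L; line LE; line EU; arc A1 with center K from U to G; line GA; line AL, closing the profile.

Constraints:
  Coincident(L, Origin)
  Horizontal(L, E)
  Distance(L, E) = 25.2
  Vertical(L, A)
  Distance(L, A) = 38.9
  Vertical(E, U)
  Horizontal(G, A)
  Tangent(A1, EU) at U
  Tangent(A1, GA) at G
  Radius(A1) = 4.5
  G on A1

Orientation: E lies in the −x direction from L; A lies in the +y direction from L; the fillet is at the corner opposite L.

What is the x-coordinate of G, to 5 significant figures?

-20.700

L is at the origin; LE is horizontal with |LE| = 25.2 and E on the −x side, so E = (-25.200, 0.0000). LA is vertical with |LA| = 38.9 and A on the +y side, so A = (0.0000, 38.900). The virtual corner opposite L is at (-25.200, 38.900). A1 meets EU tangentially, so KU is at right angles to EU and since A1 is tangent to GA there, KG ⟂ GA, with radius 4.5, so the center K sits 4.5 in from both sides at K = (-20.700, 34.400). That places the tangent points at U = (-25.200, 34.400) on EU and G = (-20.700, 38.900) on GA. So G.x = -20.700.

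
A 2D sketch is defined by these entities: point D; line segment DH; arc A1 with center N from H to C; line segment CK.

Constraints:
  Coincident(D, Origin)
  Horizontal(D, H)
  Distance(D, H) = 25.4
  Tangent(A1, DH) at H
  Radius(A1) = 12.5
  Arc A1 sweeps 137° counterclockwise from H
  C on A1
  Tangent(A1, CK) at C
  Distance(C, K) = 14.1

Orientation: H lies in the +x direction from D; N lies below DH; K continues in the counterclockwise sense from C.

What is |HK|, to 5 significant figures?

31.309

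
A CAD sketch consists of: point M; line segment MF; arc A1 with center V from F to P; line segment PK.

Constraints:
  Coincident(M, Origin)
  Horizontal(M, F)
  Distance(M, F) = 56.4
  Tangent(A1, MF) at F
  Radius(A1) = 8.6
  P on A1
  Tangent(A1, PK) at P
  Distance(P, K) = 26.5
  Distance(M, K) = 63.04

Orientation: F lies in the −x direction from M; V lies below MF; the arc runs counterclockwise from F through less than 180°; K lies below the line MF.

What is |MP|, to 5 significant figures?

65.243

Checks: |VP| = 8.600 ✓; ∠(VP, PK) = 90.00° ✓; |PK| = 26.50 ✓; |MK| = 63.04 ✓.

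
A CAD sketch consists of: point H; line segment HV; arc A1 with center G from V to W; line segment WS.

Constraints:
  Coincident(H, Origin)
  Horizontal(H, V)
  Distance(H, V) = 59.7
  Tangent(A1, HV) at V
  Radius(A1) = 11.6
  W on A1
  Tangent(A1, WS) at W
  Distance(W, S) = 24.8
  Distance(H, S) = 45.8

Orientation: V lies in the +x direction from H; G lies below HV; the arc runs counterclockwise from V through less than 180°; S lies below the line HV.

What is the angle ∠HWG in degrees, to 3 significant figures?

156°

Checks: |GW| = 11.60 ✓; ∠(GW, WS) = 90.00° ✓; |WS| = 24.80 ✓; |HS| = 45.80 ✓.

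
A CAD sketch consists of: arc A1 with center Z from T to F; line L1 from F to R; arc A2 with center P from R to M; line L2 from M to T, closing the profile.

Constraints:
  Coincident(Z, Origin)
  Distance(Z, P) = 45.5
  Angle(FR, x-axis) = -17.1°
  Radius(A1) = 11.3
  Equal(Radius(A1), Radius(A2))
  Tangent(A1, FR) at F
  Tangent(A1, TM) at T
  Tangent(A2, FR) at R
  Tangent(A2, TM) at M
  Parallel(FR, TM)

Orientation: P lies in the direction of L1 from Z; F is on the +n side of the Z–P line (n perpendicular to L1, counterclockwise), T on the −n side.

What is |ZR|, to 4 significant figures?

46.88

The slot axis is L1's direction at -17.1°, so u = (cos -17.1°, sin -17.1°) = (0.9558, -0.2940) and n = (−sin -17.1°, cos -17.1°) = (0.2940, 0.9558). Z is at the origin and P lies 45.5 along u from Z, so P = 45.5·u = (43.49, -13.38). Tangency of A1 to both parallel lines with radius 11.3 puts F and T at Z ± 11.3·n: F = (3.323, 10.80), T = (-3.323, -10.80). Equal radii place R and M the same way about P: R = P + 11.3·n = (46.81, -2.578), M = P − 11.3·n = (40.17, -24.18). Then |ZR| = |R − Z| = 46.88.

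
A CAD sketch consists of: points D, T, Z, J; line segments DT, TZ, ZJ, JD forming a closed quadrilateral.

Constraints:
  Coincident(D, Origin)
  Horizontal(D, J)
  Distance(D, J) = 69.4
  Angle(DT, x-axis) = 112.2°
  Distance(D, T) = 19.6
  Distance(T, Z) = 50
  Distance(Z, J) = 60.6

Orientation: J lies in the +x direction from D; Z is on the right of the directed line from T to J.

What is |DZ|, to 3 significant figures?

30.5

D is at the origin; D and J share the same y with |DJ| = 69.4 and J in +x, so J = (69.4, 0). DT runs at 112.2° with |DT| = 19.6, so T = (-7.41, 18.1). Z is determined by |TZ| = 50.0 and |ZJ| = 60.6 together: it lies at the intersection of circle(T, 50.0) and circle(J, 60.6). With |TJ| = 78.9, the foot of the radical line on TJ is 32.0 from T and the perpendicular offset is √(50.0² − 32.0²) = 38.4. Taking the right-of-TJ solution: Z = (14.9, -26.6).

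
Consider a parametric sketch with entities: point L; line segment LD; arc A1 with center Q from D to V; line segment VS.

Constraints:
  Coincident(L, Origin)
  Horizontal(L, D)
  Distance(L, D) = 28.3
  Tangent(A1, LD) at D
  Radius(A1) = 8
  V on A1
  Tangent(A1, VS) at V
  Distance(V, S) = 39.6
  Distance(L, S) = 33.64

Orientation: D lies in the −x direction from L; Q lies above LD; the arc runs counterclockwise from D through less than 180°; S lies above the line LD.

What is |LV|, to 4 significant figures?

22.31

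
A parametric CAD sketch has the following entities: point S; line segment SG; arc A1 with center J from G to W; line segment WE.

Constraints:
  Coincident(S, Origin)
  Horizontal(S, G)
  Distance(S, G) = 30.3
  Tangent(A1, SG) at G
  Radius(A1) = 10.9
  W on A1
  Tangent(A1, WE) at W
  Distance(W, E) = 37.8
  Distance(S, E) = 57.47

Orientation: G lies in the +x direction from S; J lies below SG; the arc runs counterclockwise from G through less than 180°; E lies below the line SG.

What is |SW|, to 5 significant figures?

23.749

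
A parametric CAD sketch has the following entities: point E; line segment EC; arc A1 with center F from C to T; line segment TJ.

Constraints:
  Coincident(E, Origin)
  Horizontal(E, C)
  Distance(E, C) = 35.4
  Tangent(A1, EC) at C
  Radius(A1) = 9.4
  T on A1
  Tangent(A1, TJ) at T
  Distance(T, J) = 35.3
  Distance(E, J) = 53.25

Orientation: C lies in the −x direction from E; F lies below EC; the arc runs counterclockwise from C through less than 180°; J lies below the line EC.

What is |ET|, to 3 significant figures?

45.9

Checks: ∠(FC, CE) = 90.00° ✓; |FT| = 9.400 ✓; ∠(FT, TJ) = 90.00° ✓; |TJ| = 35.30 ✓; |EJ| = 53.25 ✓.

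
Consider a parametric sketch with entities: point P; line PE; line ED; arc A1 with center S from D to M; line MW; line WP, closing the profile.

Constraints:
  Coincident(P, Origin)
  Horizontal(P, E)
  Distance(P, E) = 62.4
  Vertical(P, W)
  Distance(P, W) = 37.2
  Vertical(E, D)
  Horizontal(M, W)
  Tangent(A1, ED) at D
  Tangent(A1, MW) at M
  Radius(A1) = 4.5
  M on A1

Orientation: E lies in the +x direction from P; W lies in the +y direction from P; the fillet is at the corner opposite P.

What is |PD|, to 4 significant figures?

70.45

P is at the origin; P and E share the same y with |PE| = 62.4 and E on the +x side, so E = (62.40, 0.000). P and W share the same x with |PW| = 37.2 and W on the +y side, so W = (0.000, 37.20). The virtual corner opposite P is at (62.40, 37.20). The tangent condition forces SD to be normal to ED and A1 meets MW tangentially, so SM is at right angles to MW, with radius 4.5, so the center S sits 4.5 in from both sides at S = (57.90, 32.70). That places the tangent points at D = (62.40, 32.70) on ED and M = (57.90, 37.20) on MW. Then |PD| = |D − P| = 70.45.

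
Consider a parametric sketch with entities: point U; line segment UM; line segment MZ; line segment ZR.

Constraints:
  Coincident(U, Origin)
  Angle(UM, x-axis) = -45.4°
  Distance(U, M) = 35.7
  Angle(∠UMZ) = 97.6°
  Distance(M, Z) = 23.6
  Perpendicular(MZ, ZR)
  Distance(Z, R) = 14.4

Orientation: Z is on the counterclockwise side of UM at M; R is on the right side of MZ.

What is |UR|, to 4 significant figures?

57.28

∠UMZ = 97.6°, so MZ runs at -45.4° + (180° − 97.6°) = 37.00° from the x-axis; with |MZ| = 23.6, Z = M + 23.6·(cos 37.00°, sin 37.00°) = (43.91, -11.22). The perpendicularity gives ZR at right angles to MZ; with |ZR| = 14.4 on the right of MZ, R = Z + 14.4·(0.6018, -0.7986) = (52.58, -22.72). Then |UR| = |R − U| = 57.28.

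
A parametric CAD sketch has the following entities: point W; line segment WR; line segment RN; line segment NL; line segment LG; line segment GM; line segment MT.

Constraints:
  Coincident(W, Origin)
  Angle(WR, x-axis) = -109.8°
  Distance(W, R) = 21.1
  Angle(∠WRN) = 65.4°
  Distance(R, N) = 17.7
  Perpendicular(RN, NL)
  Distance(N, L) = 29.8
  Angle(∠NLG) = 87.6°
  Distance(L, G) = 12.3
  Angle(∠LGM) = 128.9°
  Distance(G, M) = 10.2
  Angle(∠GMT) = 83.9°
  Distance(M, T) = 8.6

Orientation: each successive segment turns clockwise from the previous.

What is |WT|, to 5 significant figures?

3.1777

∠LGM = 128.9° gives GM at -97.900° from the x-axis; with |GM| = 10.2, M = (8.0744, -5.2468). ∠GMT = 83.9° gives MT at 166.00° from the x-axis; with |MT| = 8.6, T = (-0.27012, -3.1662). Then |WT| = |T − W| = 3.1777.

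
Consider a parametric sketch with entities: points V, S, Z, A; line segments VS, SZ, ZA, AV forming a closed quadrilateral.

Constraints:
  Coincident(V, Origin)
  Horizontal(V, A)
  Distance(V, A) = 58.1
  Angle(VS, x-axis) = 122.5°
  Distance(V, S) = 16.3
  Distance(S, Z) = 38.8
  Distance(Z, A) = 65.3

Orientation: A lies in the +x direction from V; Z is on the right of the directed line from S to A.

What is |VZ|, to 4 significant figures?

24.65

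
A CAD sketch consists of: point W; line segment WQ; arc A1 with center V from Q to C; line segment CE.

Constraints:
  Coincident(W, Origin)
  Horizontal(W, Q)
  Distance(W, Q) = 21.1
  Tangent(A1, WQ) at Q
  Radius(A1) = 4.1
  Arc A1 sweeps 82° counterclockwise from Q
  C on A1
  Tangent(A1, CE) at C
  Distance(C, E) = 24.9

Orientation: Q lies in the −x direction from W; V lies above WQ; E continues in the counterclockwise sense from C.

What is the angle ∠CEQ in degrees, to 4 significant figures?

6.948°

W is at the origin; W and Q share the same y with |WQ| = 21.1 and Q on the −x side, so Q = (-21.10, 0.000). Since A1 is tangent to WQ there, VQ ⟂ WQ, so V = Q + (0, 4.1) = (-21.10, 4.100). On A1, Q sits at bearing -90° from V; an 82° counterclockwise sweep puts C at bearing -8°, so C = V + 4.1·(cos -8°, sin -8°) = (-17.04, 3.529). Tangency of A1 to CE means the radius VC is perpendicular to CE, so CE runs along (−sin -8°, cos -8°); with |CE| = 24.9, E = (-13.57, 28.19). Then cos ∠CEQ = EC·EQ / (|EC||EQ|), giving 6.948°.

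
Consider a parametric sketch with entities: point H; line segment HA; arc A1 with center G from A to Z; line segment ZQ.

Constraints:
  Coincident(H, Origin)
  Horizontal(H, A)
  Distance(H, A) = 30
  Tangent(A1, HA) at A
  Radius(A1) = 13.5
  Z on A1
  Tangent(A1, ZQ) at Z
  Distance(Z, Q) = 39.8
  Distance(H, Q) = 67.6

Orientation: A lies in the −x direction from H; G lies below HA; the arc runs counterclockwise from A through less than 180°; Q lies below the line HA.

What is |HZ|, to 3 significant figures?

45.8

Checks: |GZ| = 13.50 ✓; ∠(GZ, ZQ) = 90.00° ✓; |ZQ| = 39.80 ✓; |HQ| = 67.60 ✓.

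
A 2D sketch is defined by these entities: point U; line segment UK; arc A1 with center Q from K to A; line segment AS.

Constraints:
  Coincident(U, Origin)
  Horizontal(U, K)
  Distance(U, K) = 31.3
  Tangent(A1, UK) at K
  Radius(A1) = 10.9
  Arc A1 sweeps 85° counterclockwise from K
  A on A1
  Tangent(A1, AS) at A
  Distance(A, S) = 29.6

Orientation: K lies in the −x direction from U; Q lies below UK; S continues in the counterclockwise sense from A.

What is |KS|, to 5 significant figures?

41.664

U is at the origin; U and K share the same y with |UK| = 31.3 and K on the −x side, so K = (-31.300, 0.0000). Since A1 is tangent to UK there, QK ⟂ UK, so Q = K + (0, -10.9) = (-31.300, -10.900). On A1, K sits at bearing 90° from Q; an 85° counterclockwise sweep puts A at bearing 175°, so A = Q + 10.9·(cos 175°, sin 175°) = (-42.159, -9.9500). Since A1 is tangent to AS there, QA ⟂ AS, so AS runs along (−sin 175°, cos 175°); with |AS| = 29.6, S = (-44.738, -39.437). Then |KS| = |S − K| = 41.664.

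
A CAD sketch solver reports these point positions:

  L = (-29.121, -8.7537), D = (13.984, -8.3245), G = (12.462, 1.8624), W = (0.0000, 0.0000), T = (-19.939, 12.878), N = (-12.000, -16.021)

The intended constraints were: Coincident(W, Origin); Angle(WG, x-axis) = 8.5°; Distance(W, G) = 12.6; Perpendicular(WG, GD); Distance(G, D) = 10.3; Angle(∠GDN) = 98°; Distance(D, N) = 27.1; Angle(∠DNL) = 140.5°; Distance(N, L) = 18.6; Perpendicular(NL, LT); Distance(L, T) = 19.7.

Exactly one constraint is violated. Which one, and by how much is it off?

Distance(L, T) = 19.7 — off by 3.80.

W = (0.00, 0.00) ✓; WG at 8.500° ✓; |WG| = 12.60 ✓; ∠(WG, GD) = 90.00° ✓; |GD| = 10.30 ✓; ∠GDN = 98.00° ✓; |DN| = 27.10 ✓; ∠DNL = 140.5° ✓; |NL| = 18.60 ✓; ∠(NL, LT) = 90.00° ✓; |LT| = 23.50 ✗.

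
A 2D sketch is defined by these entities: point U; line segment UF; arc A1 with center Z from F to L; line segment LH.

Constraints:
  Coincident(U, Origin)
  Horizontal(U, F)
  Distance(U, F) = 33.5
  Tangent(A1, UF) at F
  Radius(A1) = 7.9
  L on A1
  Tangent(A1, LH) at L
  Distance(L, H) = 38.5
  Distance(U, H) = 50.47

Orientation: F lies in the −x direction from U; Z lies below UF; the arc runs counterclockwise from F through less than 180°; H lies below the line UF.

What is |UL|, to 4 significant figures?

42.09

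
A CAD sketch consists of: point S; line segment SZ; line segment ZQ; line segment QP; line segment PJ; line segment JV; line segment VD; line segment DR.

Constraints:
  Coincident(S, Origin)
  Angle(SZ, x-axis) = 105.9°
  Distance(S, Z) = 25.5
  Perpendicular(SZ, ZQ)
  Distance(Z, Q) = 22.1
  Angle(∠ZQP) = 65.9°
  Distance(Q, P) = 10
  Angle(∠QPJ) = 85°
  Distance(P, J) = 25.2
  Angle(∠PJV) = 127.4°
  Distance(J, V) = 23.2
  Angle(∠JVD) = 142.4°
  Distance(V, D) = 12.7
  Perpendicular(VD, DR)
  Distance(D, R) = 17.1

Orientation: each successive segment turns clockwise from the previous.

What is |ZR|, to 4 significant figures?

31.92

S is at the origin; SZ runs at 105.9° with length 25.5, so Z = (-6.986, 24.52). SZ ⟂ ZQ, so ZQ runs at 15.90°; with |ZQ| = 22.1, Q = (14.27, 30.58). ∠ZQP = 65.9° gives QP at -98.20° from the x-axis; with |QP| = 10.0, P = (12.84, 20.68). ∠QPJ = 85.0° gives PJ at 166.8° from the x-axis; with |PJ| = 25.2, J = (-11.69, 26.44). ∠PJV = 127.4° gives JV at 114.2° from the x-axis; with |JV| = 23.2, V = (-21.20, 47.60). ∠JVD = 142.4° gives VD at 76.60° from the x-axis; with |VD| = 12.7, D = (-18.26, 59.95). VD is perpendicular to DR, so DR runs at -13.40°; with |DR| = 17.1, R = (-1.625, 55.99). Then |ZR| = |R − Z| = 31.92.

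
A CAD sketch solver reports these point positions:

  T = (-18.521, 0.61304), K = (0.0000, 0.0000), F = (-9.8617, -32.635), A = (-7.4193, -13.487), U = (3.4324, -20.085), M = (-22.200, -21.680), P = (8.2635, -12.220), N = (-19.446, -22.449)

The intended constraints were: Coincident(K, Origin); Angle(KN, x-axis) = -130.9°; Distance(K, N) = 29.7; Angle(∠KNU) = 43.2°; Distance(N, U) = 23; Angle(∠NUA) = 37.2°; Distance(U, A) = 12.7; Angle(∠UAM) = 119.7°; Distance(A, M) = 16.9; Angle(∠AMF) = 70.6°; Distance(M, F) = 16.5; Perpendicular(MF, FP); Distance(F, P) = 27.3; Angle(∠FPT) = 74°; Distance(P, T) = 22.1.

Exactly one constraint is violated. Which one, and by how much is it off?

Distance(P, T) = 22.1 — off by 7.60.

K = (0.00, 0.00) ✓; KN at -130.9° ✓; |KN| = 29.70 ✓; ∠KNU = 43.20° ✓; |NU| = 23.00 ✓; ∠NUA = 37.20° ✓; |UA| = 12.70 ✓; ∠UAM = 119.7° ✓; |AM| = 16.90 ✓; ∠AMF = 70.60° ✓; |MF| = 16.50 ✓; ∠(MF, FP) = 90.00° ✓; |FP| = 27.30 ✓; ∠FPT = 74.00° ✓; |PT| = 29.70 ✗.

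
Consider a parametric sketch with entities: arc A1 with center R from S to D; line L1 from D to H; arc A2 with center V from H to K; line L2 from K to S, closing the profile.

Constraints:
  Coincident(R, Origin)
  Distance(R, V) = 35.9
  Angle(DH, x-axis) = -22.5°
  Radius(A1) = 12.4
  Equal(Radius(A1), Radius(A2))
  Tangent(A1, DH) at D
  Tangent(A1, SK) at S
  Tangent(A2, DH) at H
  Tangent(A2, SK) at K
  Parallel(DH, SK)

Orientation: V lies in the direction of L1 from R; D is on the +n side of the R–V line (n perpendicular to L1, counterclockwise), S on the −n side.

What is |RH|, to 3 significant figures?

38.0

The slot axis is L1's direction at -22.5°, so u = (cos -22.5°, sin -22.5°) = (0.924, -0.383) and n = (−sin -22.5°, cos -22.5°) = (0.383, 0.924). R is at the origin and V lies 35.9 along u from R, so V = 35.9·u = (33.2, -13.7). Tangency of A1 to both parallel lines with radius 12.4 puts D and S at R ± 12.4·n: D = (4.75, 11.5), S = (-4.75, -11.5). Equal radii place H and K the same way about V: H = V + 12.4·n = (37.9, -2.28), K = V − 12.4·n = (28.4, -25.2). Then |RH| = |H − R| = 38.0.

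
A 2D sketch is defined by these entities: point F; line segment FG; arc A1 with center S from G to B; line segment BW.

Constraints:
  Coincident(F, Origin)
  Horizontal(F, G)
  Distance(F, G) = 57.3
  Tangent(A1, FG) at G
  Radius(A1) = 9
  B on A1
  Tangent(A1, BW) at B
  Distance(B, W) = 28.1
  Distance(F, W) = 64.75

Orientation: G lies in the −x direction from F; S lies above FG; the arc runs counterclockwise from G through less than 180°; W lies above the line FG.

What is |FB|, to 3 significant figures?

49.5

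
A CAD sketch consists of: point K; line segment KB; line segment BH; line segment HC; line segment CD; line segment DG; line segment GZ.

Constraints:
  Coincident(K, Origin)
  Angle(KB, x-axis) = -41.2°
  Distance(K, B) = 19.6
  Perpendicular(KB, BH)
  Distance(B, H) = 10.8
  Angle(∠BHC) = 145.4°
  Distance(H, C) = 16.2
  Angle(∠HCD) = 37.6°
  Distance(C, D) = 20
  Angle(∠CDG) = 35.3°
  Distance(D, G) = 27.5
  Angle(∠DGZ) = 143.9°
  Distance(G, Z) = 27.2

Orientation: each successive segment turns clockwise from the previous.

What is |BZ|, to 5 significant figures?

53.501

K is at the origin; KB runs at -41.2° with length 19.6, so B = (14.747, -12.910). KB is perpendicular to BH, so BH runs at -131.20°; with |BH| = 10.8, H = (7.6335, -21.036). ∠BHC = 145.4° gives HC at -165.80° from the x-axis; with |HC| = 16.2, C = (-8.0715, -25.010). ∠HCD = 37.6° gives CD at 51.800° from the x-axis; with |CD| = 20.0, D = (4.2966, -9.2932). ∠CDG = 35.3° gives DG at -92.900° from the x-axis; with |DG| = 27.5, G = (2.9053, -36.758). ∠DGZ = 143.9° gives GZ at -129.00° from the x-axis; with |GZ| = 27.2, Z = (-14.212, -57.896). Then |BZ| = |Z − B| = 53.501.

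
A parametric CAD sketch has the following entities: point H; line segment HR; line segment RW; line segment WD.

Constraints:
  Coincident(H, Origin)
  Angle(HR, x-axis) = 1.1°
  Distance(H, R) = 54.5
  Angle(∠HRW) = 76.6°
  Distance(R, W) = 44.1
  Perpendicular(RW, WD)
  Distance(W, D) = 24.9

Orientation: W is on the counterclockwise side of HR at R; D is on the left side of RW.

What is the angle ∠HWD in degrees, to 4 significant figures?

30.69°

H is at the origin; HR runs at 1.1° with length 54.5, so R = 54.5·(cos 1.1°, sin 1.1°) = (54.49, 1.046). ∠HRW = 76.6°, so RW runs at 1.1° + (180° − 76.6°) = 104.5° from the x-axis; with |RW| = 44.1, W = R + 44.1·(cos 104.5°, sin 104.5°) = (43.45, 43.74). RW is perpendicular to WD; with |WD| = 24.9 on the left of RW, D = W + 24.9·(-0.9681, -0.2504) = (19.34, 37.51). Then cos ∠HWD = WH·WD / (|WH||WD|), giving 30.69°.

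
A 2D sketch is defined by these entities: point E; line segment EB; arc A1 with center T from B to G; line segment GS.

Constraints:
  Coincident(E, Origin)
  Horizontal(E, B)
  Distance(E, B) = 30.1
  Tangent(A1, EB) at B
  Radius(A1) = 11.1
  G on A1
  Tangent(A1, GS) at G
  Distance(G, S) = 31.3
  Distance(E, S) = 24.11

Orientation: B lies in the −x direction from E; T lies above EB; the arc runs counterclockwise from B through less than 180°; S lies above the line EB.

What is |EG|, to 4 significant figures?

22.78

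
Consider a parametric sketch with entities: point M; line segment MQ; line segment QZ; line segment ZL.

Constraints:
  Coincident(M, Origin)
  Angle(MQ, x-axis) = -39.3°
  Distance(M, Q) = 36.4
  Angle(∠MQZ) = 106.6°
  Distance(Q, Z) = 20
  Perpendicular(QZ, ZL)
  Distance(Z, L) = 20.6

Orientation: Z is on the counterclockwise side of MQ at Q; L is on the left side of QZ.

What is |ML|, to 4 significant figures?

33.59

∠MQZ = 106.6°, so QZ runs at -39.3° + (180° − 106.6°) = 34.10° from the x-axis; with |QZ| = 20.0, Z = Q + 20.0·(cos 34.10°, sin 34.10°) = (44.73, -11.84). QZ ⟂ ZL; with |ZL| = 20.6 on the left of QZ, L = Z + 20.6·(-0.5606, 0.8281) = (33.18, 5.216). Then |ML| = |L − M| = 33.59.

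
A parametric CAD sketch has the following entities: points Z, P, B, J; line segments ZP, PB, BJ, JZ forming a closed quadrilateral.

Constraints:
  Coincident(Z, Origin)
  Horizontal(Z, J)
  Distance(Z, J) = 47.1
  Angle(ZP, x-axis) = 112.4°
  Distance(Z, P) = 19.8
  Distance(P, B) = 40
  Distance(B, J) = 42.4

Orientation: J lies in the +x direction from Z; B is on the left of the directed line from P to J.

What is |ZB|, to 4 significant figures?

46.58

Checks: |PB| = 40.00 ✓; |BJ| = 42.40 ✓.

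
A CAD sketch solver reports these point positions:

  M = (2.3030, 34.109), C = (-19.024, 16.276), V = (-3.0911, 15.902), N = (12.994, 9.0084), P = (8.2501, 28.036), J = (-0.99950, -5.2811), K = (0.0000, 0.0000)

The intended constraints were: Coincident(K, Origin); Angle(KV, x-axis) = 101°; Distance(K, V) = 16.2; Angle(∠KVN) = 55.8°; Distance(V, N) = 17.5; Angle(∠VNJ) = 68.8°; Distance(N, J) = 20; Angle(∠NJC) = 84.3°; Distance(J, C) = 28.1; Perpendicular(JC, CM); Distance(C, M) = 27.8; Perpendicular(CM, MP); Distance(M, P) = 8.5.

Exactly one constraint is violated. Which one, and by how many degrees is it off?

Perpendicular(CM, MP) — off by 4.50°.

K = (0.00, 0.00) ✓; KV at 101.0° ✓; |KV| = 16.20 ✓; ∠KVN = 55.80° ✓; |VN| = 17.50 ✓; ∠VNJ = 68.80° ✓; |NJ| = 20.00 ✓; ∠NJC = 84.30° ✓; |JC| = 28.10 ✓; ∠(JC, CM) = 90.00° ✓; |CM| = 27.80 ✓; ∠(CM, MP) = 85.50° ✗; |MP| = 8.500 ✓.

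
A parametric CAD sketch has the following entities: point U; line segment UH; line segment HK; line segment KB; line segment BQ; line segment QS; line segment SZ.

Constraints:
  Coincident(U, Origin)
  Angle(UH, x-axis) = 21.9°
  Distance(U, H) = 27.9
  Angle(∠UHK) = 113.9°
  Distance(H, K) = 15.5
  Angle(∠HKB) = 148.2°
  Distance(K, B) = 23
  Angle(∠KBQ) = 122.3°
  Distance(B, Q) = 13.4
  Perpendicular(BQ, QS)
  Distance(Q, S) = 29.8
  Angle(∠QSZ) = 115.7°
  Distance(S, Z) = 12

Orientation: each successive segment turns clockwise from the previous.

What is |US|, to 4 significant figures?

16.67

U is at the origin; UH runs at 21.9° with length 27.9, so H = (25.89, 10.41). ∠UHK = 113.9° gives HK at -44.20° from the x-axis; with |HK| = 15.5, K = (37.00, -0.3997). ∠HKB = 148.2° gives KB at -76.00° from the x-axis; with |KB| = 23.0, B = (42.56, -22.72). ∠KBQ = 122.3° gives BQ at -133.7° from the x-axis; with |BQ| = 13.4, Q = (33.31, -32.40). BQ is perpendicular to QS, so QS runs at 136.3°; with |QS| = 29.8, S = (11.76, -11.82). Then |US| = |S − U| = 16.67.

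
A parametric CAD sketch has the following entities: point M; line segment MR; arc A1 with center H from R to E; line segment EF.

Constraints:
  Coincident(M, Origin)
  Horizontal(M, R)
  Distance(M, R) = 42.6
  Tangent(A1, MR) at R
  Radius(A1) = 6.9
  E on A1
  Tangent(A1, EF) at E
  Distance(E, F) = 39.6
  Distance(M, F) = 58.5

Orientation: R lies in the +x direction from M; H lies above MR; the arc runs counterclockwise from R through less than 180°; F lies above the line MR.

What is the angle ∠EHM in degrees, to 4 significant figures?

169.2°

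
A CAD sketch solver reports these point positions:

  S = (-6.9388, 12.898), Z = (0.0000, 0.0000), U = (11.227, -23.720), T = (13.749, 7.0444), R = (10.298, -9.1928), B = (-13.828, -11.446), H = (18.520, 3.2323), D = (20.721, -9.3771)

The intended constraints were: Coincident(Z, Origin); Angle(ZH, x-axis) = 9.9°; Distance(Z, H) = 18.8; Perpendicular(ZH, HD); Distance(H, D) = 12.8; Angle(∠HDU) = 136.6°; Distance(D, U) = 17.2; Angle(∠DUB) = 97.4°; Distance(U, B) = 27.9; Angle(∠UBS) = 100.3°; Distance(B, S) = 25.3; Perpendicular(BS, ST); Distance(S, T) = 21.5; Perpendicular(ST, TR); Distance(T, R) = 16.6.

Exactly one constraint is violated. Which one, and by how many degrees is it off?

Perpendicular(ST, TR) — off by 3.80°.

Z = (0.00, 0.00) ✓; ZH at 9.900° ✓; |ZH| = 18.80 ✓; ∠(ZH, HD) = 90.00° ✓; |HD| = 12.80 ✓; ∠HDU = 136.6° ✓; |DU| = 17.20 ✓; ∠DUB = 97.40° ✓; |UB| = 27.90 ✓; ∠UBS = 100.3° ✓; |BS| = 25.30 ✓; ∠(BS, ST) = 90.00° ✓; |ST| = 21.50 ✓; ∠(ST, TR) = 86.20° ✗; |TR| = 16.60 ✓.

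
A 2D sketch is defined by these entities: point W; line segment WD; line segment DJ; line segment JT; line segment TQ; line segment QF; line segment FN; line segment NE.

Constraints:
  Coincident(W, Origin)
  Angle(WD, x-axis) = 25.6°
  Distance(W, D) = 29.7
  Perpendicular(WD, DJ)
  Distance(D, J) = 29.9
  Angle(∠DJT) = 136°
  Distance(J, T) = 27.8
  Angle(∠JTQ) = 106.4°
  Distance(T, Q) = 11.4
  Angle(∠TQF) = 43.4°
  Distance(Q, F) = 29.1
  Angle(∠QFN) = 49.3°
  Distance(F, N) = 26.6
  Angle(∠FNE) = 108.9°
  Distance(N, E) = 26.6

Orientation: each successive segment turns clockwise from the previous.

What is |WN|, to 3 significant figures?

63.2

∠TQF = 43.4° gives QF at 41.4° from the x-axis; with |QF| = 29.1, F = (41.4, -20.9). ∠QFN = 49.3° gives FN at -89.3° from the x-axis; with |FN| = 26.6, N = (41.7, -47.5). Then |WN| = |N − W| = 63.2.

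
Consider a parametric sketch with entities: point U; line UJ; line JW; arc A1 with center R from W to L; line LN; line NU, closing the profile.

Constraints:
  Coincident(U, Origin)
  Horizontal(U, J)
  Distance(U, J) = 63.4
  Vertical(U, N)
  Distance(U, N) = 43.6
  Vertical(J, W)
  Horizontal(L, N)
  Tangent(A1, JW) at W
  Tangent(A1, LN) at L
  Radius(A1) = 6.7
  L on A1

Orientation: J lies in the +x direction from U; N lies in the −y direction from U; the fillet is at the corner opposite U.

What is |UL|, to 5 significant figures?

71.525

U is at the origin; U and J share the same y with |UJ| = 63.4 and J on the +x side, so J = (63.400, 0.0000). UN is vertical with |UN| = 43.6 and N on the −y side, so N = (0.0000, -43.600). The virtual corner opposite U is at (63.400, -43.600). The tangent condition forces RW to be normal to JW and A1 meets LN tangentially, so RL is at right angles to LN, with radius 6.7, so the center R sits 6.7 in from both sides at R = (56.700, -36.900). That places the tangent points at W = (63.400, -36.900) on JW and L = (56.700, -43.600) on LN. Then |UL| = |L − U| = 71.525.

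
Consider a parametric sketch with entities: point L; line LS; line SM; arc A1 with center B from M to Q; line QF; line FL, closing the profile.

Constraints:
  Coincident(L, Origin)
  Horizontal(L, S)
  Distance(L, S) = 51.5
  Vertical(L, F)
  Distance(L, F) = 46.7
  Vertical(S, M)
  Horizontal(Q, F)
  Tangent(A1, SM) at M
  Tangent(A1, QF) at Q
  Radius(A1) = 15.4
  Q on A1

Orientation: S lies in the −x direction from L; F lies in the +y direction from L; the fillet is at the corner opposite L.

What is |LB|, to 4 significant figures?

47.78

L and F share the same x with |LF| = 46.7 and F on the +y side, so F = (0.000, 46.70). The virtual corner opposite L is at (-51.50, 46.70). Since A1 is tangent to SM there, BM ⟂ SM and since A1 is tangent to QF there, BQ ⟂ QF, with radius 15.4, so the center B sits 15.4 in from both sides at B = (-36.10, 31.30). Then |LB| = |B − L| = 47.78.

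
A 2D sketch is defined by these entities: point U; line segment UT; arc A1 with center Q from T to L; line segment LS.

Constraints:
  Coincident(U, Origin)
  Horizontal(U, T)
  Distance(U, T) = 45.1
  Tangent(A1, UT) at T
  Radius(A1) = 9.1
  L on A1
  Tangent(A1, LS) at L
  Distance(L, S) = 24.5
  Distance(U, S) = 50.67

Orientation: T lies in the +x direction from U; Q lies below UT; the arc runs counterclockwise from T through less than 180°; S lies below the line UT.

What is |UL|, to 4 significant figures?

37.28

Checks: |QL| = 9.100 ✓; ∠(QL, LS) = 90.00° ✓; |LS| = 24.50 ✓; |US| = 50.67 ✓.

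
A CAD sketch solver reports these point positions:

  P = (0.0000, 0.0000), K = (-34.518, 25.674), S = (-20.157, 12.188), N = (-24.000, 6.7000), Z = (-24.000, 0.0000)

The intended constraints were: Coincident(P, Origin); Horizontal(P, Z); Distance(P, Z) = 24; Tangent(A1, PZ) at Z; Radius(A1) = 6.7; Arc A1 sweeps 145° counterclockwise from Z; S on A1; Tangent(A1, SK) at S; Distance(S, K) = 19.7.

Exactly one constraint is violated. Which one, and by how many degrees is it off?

Tangent(A1, SK) at S — off by 8.20°.

P = (0.00, 0.00) ✓; P.y = 0.00, Z.y = 0.00 ✓; |PZ| = 24.00 ✓; ∠(NZ, ZP) = 90.00° ✓; |NZ| = 6.700 ✓; bearing(N→S) − bearing(N→Z) = 145.0° ✓; |NS| = 6.700 ✓; ∠(NS, SK) = 98.20° ✗; |SK| = 19.70 ✓.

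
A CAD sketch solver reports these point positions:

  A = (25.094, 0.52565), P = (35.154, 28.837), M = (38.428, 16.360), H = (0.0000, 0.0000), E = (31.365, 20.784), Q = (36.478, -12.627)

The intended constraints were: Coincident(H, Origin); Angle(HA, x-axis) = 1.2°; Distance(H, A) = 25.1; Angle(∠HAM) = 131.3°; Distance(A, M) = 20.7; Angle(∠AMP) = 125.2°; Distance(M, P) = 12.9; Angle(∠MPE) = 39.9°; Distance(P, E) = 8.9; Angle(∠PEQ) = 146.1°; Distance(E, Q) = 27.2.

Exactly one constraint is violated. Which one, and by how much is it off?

Distance(E, Q) = 27.2 — off by 6.60.

H = (0.00, 0.00) ✓; HA at 1.200° ✓; |HA| = 25.10 ✓; ∠HAM = 131.3° ✓; |AM| = 20.70 ✓; ∠AMP = 125.2° ✓; |MP| = 12.90 ✓; ∠MPE = 39.90° ✓; |PE| = 8.900 ✓; ∠PEQ = 146.1° ✓; |EQ| = 33.80 ✗.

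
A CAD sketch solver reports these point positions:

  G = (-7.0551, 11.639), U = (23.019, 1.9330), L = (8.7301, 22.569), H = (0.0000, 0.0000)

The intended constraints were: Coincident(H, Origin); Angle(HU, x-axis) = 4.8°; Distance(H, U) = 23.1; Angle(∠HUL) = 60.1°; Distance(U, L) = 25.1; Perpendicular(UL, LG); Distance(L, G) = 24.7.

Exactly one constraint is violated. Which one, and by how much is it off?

Distance(L, G) = 24.7 — off by 5.50.

H = (0.00, 0.00) ✓; HU at 4.800° ✓; |HU| = 23.10 ✓; ∠HUL = 60.10° ✓; |UL| = 25.10 ✓; ∠(UL, LG) = 90.00° ✓; |LG| = 19.20 ✗.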